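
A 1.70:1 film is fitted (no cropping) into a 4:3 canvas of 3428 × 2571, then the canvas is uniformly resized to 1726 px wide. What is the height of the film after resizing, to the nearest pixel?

1015 px

Fitted into 3428×2571, the film spans the width; its height is 3428 / 1.700 ≈ 2016.47 px.
Scaling 3428 → 1726 is ×0.5035, so the height becomes 2016.47 × 0.5035 ≈ 1015.29 px.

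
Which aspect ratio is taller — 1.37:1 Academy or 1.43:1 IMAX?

1.37 and 1.43; 1.43 > 1.37. The smaller width-to-height ratio is the taller frame.

1.37:1 Academy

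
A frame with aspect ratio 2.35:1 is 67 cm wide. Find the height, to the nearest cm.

29 cm

67 / 2.350 = 28.51.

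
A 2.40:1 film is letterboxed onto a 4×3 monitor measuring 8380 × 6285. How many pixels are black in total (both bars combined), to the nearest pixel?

23408133 pixels

Since 2.400 > 1.333, the film is width-limited.
The film is 8380 / 2.400 ≈ 3491.6667 px tall.
Black = 6285 − 3491.6667 = 2793.3333 px.
Across the 8380-px span: 2793.3333 × 8380 ≈ 23408133 px.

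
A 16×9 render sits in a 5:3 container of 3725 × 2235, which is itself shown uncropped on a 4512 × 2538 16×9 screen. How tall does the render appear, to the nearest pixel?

2379 px

Inside the 3725×2235 canvas the render is width-limited at 3725.00 × 2095.31.
5:3 in 4512×2538: fills the height, so the intermediate becomes 4230.00 × 2538.00 — a scale of ×1.1356.
The render scales with it: height 2095.31 × 1.1356 ≈ 2379.38.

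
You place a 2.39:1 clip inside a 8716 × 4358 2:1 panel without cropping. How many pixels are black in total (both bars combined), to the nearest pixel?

2.39:1 is wider than 2:1, so it spans the full width.
The clip is 8716 / 2.390 ≈ 3646.8619 px tall.
Black = 4358 − 3646.8619 = 711.1381 px.
Across the 8716-px span: 711.1381 × 8716 ≈ 6198279 px.

6198279 pixels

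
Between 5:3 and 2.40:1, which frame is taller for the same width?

5:3

5:3 = 1.667 and 2.4; 2.4 > 1.667. The smaller width-to-height ratio is the taller frame.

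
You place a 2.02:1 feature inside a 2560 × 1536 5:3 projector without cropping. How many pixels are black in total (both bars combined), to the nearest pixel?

687804 pixels

2.02:1 (2.020) > 5:3 (1.667), so the feature fills the width.
The feature is 2560 / 2.020 ≈ 1267.3267 px tall.
1536 − 1267.3267 = 268.6733 px of bars.
Across the 2560-px span: 268.6733 × 2560 ≈ 687804 px.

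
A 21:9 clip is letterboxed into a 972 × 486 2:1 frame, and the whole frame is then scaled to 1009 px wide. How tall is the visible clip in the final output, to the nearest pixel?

In the 972×486 frame the clip fills the width: height = 972 × 9/21 ≈ 416.57 px.
Resizing to 1009 px wide multiplies everything by 1.0381: 416.57 → 432.43 px.

432 px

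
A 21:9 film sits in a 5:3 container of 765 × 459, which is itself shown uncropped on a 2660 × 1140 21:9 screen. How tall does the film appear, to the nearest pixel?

First fit — 21:9 into 765×459 spans the width: 765.00 × 327.86.
5:3 in 2660×1140: fills the height, so the intermediate becomes 1900.00 × 1140.00 — a scale of ×2.4837.
The film scales with it: height 327.86 × 2.4837 ≈ 814.29.

814 px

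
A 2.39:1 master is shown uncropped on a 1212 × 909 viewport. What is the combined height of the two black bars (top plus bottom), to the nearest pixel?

402 px

Since 2.390 > 1.333, the master is width-limited.
Content height = 1212 / 2.390 ≈ 507.11 px.
909 − 507.11 = 401.89 px of bars.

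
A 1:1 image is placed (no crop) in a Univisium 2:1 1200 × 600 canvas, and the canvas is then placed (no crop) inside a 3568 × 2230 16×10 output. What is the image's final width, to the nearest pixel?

1784 px

First fit — 1:1 into 1200×600 spans the height: 600.00 × 600.00.
Second fit — the Univisium 2:1 canvas into 3568×2230 spans the width: 3568.00 × 1784.00 (×2.9733 from 1200×600).
Applying the same ×2.9733: 600.00 → 1784.00.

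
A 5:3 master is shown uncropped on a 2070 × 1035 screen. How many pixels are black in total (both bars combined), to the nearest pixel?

5:3 is narrower than 2:1, so it spans the full height.
Content width = 1035 × 5/3 ≈ 1725.0000 px.
Leftover width: 2070 − 1725.0000 = 345.0000 px.
Bar area = 345.0000 × 1035 ≈ 357075 px.

357075 pixels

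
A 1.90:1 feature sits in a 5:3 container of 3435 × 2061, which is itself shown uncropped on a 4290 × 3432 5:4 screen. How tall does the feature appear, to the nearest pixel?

First fit — 1.90:1 into 3435×2061 spans the width: 3435.00 × 1807.89.
The 5:3 canvas is width-limited in 4290×3432, giving 4290.00 × 2574.00; scale factor 1.2489.
Applying the same ×1.2489: 1807.89 → 2257.89.

2258 px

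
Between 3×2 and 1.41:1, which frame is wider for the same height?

3×2 = 1.5 and 1.41; 1.5 > 1.41.

3×2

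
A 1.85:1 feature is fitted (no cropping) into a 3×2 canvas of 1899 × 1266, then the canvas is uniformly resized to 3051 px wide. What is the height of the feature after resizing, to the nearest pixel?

1649 px

Fitted into 1899×1266, the feature spans the width; its height is 1899 / 1.850 ≈ 1026.49 px.
The frame scales by 3051/1899 = 1.6066; 1026.49 × 1.6066 ≈ 1649.19 px.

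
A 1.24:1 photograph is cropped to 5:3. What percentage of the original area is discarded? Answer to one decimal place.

5:3 is wider than 1.24:1, so the crop keeps the full width and trims the height.
Area ratio = (1.240)/(1.667) = 74.40%; the remaining 25.60% is cropped out.

25.6%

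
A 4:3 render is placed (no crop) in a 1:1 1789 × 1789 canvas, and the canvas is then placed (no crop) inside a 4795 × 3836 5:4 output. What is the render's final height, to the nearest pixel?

4:3 in 1789×1789: fills the width, so the render is 1789.00 × 1341.75.
The 1:1 canvas is height-limited in 4795×3836, giving 3836.00 × 3836.00; scale factor 2.1442.
So the render's height is 1341.75 × 2.1442 ≈ 2877.00.

2877 px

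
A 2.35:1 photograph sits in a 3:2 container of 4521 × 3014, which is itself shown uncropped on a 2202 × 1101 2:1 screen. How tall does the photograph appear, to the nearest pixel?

2.35:1 in 4521×3014: fills the width, so the photograph is 4521.00 × 1923.83.
Second fit — the 3:2 canvas into 2202×1101 spans the height: 1651.50 × 1101.00 (×0.3653 from 4521×3014).
Applying the same ×0.3653: 1923.83 → 702.77.

703 px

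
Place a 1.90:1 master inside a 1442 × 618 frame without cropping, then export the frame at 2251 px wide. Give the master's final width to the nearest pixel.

1833 px

In the 1442×618 frame the master fills the height: width = 618 × 1.900 ≈ 1174.20 px.
Resizing to 2251 px wide multiplies everything by 1.5610: 1174.20 → 1832.96 px.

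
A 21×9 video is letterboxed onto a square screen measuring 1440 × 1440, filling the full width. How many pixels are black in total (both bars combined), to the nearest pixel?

The video is 1440 × 9/21 ≈ 617.1429 px tall.
Black = 1440 − 617.1429 = 822.8571 px.
That's 822.8571 × 1440 ≈ 1184914 black pixels.

1184914 pixels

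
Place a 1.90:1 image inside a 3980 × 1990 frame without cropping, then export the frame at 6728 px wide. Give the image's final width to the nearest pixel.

In the 3980×1990 frame the image fills the height: width = 1990 × 1.900 ≈ 3781.00 px.
Scaling 3980 → 6728 is ×1.6905, so the width becomes 3781.00 × 1.6905 ≈ 6391.60 px.

6392 px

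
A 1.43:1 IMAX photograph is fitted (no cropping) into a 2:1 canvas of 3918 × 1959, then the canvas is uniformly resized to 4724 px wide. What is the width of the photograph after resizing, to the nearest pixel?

In the 3918×1959 frame the photograph fills the height: width = 1959 × 1.430 ≈ 2801.37 px.
Resizing to 4724 px wide multiplies everything by 1.2057: 2801.37 → 3377.66 px.

3378 px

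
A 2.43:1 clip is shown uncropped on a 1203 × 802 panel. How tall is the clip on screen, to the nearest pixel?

495 px

2.43:1 (2.430) > 3×2 (1.500), so the clip fills the width.
That makes the image 495.06 px tall (1203 / 2.430).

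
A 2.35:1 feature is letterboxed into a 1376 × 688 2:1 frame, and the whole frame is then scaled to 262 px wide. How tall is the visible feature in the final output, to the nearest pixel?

In the 1376×688 frame the feature fills the width: height = 1376 / 2.350 ≈ 585.53 px.
Scaling 1376 → 262 is ×0.1904, so the height becomes 585.53 × 0.1904 ≈ 111.49 px.

111 px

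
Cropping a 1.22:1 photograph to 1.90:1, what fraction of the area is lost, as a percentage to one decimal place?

35.8%

Going from 1.22:1 to 1.90:1 means cutting height while keeping width.
(1.220)/(1.900) ≈ 0.642 of the area survives, leaving 35.79% discarded.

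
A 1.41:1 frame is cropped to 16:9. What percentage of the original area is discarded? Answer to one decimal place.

20.7%

Going from 1.41:1 to 16:9 means cutting height while keeping width.
Area ratio = (1.410)/(1.778) = 79.31%; the remaining 20.69% is cropped out.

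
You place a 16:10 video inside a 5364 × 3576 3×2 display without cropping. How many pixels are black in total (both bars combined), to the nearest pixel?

1198854 pixels

16:10 is wider than 3×2, so it spans the full width.
Content height = 5364 × 10/16 ≈ 3352.5000 px.
Leftover height: 3576 − 3352.5000 = 223.5000 px.
Bar area = 223.5000 × 5364 ≈ 1198854 px.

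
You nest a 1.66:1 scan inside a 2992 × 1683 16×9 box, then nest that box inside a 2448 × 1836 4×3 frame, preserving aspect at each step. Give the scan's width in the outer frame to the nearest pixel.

2286 px

Inside the 2992×1683 canvas the scan is height-limited at 2793.78 × 1683.00.
Second fit — the 16×9 canvas into 2448×1836 spans the width: 2448.00 × 1377.00 (×0.8182 from 2992×1683).
The scan scales with it: width 2793.78 × 0.8182 ≈ 2285.82.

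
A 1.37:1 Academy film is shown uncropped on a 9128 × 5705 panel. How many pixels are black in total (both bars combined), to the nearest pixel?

7485816 pixels

Since 1.370 < 1.600, the film is height-limited.
Content width = 5705 × 1.370 ≈ 7815.8500 px.
9128 − 7815.8500 = 1312.1500 px of bars.
Across the 5705-px span: 1312.1500 × 5705 ≈ 7485816 px.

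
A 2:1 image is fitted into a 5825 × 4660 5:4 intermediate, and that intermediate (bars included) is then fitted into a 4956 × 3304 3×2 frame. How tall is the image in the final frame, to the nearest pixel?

Inside the 5825×4660 canvas the image is width-limited at 5825.00 × 2912.50.
The 5:4 canvas is height-limited in 4956×3304, giving 4130.00 × 3304.00; scale factor 0.7090.
The image scales with it: height 2912.50 × 0.7090 ≈ 2065.00.

2065 px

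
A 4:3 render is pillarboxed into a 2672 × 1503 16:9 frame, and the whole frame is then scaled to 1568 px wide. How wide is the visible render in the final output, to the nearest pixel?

1176 px

In the 2672×1503 frame the render fills the height: width = 1503 × 4/3 ≈ 2004.00 px.
Resizing to 1568 px wide multiplies everything by 0.5868: 2004.00 → 1176.00 px.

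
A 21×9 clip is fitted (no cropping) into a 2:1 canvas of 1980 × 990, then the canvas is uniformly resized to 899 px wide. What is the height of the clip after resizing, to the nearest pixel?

385 px

At 1980×990 the clip is width-limited, so height = 1980 × 9/21 ≈ 848.57 px.
The frame scales by 899/1980 = 0.4540; 848.57 × 0.4540 ≈ 385.29 px.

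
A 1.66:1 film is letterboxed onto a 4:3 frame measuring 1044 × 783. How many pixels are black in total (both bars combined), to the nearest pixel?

160864 pixels

1.66:1 is wider than 4:3, so it spans the full width.
Content height = 1044 / 1.660 ≈ 628.9157 px.
Leftover height: 783 − 628.9157 = 154.0843 px.
Bar area = 154.0843 × 1044 ≈ 160864 px.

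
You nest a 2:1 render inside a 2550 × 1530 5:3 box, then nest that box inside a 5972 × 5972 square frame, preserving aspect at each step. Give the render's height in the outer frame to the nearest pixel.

2986 px

First fit — 2:1 into 2550×1530 spans the width: 2550.00 × 1275.00.
Second fit — the 5:3 canvas into 5972×5972 spans the width: 5972.00 × 3583.20 (×2.3420 from 2550×1530).
So the render's height is 1275.00 × 2.3420 ≈ 2986.00.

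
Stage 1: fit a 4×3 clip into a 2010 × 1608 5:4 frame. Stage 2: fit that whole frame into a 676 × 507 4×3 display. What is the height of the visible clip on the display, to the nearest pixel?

475 px

Inside the 2010×1608 canvas the clip is width-limited at 2010.00 × 1507.50.
5:4 in 676×507: fills the height, so the intermediate becomes 633.75 × 507.00 — a scale of ×0.3153.
The clip scales with it: height 1507.50 × 0.3153 ≈ 475.31.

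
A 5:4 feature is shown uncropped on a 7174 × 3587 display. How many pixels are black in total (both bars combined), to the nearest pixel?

Since 1.250 < 2.000, the feature is height-limited.
Content width = 3587 × 5/4 ≈ 4483.7500 px.
7174 − 4483.7500 = 2690.2500 px of bars.
That's 2690.2500 × 3587 ≈ 9649927 black pixels.

9649927 pixels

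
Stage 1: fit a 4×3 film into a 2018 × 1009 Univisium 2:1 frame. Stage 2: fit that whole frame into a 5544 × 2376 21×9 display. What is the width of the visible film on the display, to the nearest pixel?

First fit — 4×3 into 2018×1009 spans the height: 1345.33 × 1009.00.
Univisium 2:1 in 5544×2376: fills the height, so the intermediate becomes 4752.00 × 2376.00 — a scale of ×2.3548.
So the film's width is 1345.33 × 2.3548 ≈ 3168.00.

3168 px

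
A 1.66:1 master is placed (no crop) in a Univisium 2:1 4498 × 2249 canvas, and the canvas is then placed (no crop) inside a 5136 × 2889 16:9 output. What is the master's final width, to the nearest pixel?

4263 px

1.66:1 in 4498×2249: fills the height, so the master is 3733.34 × 2249.00.
The Univisium 2:1 canvas is width-limited in 5136×2889, giving 5136.00 × 2568.00; scale factor 1.1418.
The master scales with it: width 3733.34 × 1.1418 ≈ 4262.88.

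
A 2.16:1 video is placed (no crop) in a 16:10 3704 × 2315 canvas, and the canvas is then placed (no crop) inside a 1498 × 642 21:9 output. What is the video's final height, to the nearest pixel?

First fit — 2.16:1 into 3704×2315 spans the width: 3704.00 × 1714.81.
16:10 in 1498×642: fills the height, so the intermediate becomes 1027.20 × 642.00 — a scale of ×0.2773.
So the video's height is 1714.81 × 0.2773 ≈ 475.56.

476 px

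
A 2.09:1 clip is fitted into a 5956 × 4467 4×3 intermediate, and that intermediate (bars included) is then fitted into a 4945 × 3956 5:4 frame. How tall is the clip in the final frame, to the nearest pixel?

2366 px

2.09:1 in 5956×4467: fills the width, so the clip is 5956.00 × 2849.76.
The 4×3 canvas is width-limited in 4945×3956, giving 4945.00 × 3708.75; scale factor 0.8303.
So the clip's height is 2849.76 × 0.8303 ≈ 2366.03.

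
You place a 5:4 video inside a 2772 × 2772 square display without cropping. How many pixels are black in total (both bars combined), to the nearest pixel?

1536797 pixels

Since 1.250 > 1.000, the video is width-limited.
The video is 2772 × 4/5 ≈ 2217.6000 px tall.
Black = 2772 − 2217.6000 = 554.4000 px.
Across the 2772-px span: 554.4000 × 2772 ≈ 1536797 px.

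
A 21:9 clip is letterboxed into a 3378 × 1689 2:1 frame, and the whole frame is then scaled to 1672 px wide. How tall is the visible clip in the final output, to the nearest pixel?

717 px

Fitted into 3378×1689, the clip spans the width; its height is 3378 × 9/21 ≈ 1447.71 px.
Scaling 3378 → 1672 is ×0.4950, so the height becomes 1447.71 × 0.4950 ≈ 716.57 px.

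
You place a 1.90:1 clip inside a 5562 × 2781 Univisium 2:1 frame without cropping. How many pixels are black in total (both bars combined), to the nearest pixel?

Since 1.900 < 2.000, the clip is height-limited.
The clip is 2781 × 1.900 ≈ 5283.9000 px wide.
5562 − 5283.9000 = 278.1000 px of bars.
Bar area = 278.1000 × 2781 ≈ 773396 px.

773396 pixels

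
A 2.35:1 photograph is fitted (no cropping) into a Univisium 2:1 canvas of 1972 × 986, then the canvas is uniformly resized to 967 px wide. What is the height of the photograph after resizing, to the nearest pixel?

411 px

Fitted into 1972×986, the photograph spans the width; its height is 1972 / 2.350 ≈ 839.15 px.
Resizing to 967 px wide multiplies everything by 0.4904: 839.15 → 411.49 px.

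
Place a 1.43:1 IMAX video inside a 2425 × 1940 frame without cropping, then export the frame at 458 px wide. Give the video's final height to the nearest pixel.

320 px

At 2425×1940 the video is width-limited, so height = 2425 / 1.430 ≈ 1695.80 px.
Resizing to 458 px wide multiplies everything by 0.1889: 1695.80 → 320.28 px.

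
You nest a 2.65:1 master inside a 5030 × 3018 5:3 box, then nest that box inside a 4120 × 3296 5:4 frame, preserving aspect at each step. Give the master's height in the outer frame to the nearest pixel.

1555 px

First fit — 2.65:1 into 5030×3018 spans the width: 5030.00 × 1898.11.
Second fit — the 5:3 canvas into 4120×3296 spans the width: 4120.00 × 2472.00 (×0.8191 from 5030×3018).
Applying the same ×0.8191: 1898.11 → 1554.72.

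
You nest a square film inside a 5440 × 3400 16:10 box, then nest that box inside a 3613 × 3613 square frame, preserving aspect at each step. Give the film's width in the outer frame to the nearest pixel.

Inside the 5440×3400 canvas the film is height-limited at 3400.00 × 3400.00.
The 16:10 canvas is width-limited in 3613×3613, giving 3613.00 × 2258.12; scale factor 0.6642.
The film scales with it: width 3400.00 × 0.6642 ≈ 2258.12.

2258 px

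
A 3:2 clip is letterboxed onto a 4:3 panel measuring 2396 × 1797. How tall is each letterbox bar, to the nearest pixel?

100 px

3:2 is wider than 4:3, so it spans the full width.
Content height = 2396 × 2/3 ≈ 1597.33 px.
1797 − 1597.33 = 199.67 px of bars (99.83 each).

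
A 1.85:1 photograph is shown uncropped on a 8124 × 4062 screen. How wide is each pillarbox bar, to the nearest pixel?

1.85:1 is narrower than Univisium 2:1, so it spans the full height.
The photograph is 4062 × 1.850 ≈ 7514.70 px wide.
Black = 8124 − 7514.70 = 609.30 px, or 304.65 per bar.

305 px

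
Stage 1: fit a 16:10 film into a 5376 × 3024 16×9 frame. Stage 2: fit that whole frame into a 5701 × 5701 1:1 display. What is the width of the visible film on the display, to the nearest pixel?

Inside the 5376×3024 canvas the film is height-limited at 4838.40 × 3024.00.
The 16×9 canvas is width-limited in 5701×5701, giving 5701.00 × 3206.81; scale factor 1.0605.
So the film's width is 4838.40 × 1.0605 ≈ 5130.90.

5131 px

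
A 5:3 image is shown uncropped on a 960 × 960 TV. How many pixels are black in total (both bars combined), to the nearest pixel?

368640 pixels

Since 1.667 > 1.000, the image is width-limited.
That makes the image 576.0000 px tall (960 × 3/5).
Black = 960 − 576.0000 = 384.0000 px.
That's 384.0000 × 960 ≈ 368640 black pixels.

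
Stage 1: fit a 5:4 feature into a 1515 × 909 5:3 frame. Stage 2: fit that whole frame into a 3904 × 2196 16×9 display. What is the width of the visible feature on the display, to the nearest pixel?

2745 px

First fit — 5:4 into 1515×909 spans the height: 1136.25 × 909.00.
Second fit — the 5:3 canvas into 3904×2196 spans the height: 3660.00 × 2196.00 (×2.4158 from 1515×909).
So the feature's width is 1136.25 × 2.4158 ≈ 2745.00.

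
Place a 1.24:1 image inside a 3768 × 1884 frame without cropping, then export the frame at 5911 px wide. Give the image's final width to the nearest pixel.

3665 px

At 3768×1884 the image is height-limited, so width = 1884 × 1.240 ≈ 2336.16 px.
The frame scales by 5911/3768 = 1.5687; 2336.16 × 1.5687 ≈ 3664.82 px.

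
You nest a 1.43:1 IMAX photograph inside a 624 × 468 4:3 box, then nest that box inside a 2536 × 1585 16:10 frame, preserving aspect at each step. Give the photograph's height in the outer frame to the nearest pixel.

1478 px

Inside the 624×468 canvas the photograph is width-limited at 624.00 × 436.36.
The 4:3 canvas is height-limited in 2536×1585, giving 2113.33 × 1585.00; scale factor 3.3868.
The photograph scales with it: height 436.36 × 3.3868 ≈ 1477.86.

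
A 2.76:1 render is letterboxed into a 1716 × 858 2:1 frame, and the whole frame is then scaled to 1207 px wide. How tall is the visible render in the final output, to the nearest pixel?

At 1716×858 the render is width-limited, so height = 1716 / 2.760 ≈ 621.74 px.
Resizing to 1207 px wide multiplies everything by 0.7034: 621.74 → 437.32 px.

437 px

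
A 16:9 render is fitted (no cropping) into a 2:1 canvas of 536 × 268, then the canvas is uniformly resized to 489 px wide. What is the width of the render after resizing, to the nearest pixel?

At 536×268 the render is height-limited, so width = 268 × 16/9 ≈ 476.44 px.
Resizing to 489 px wide multiplies everything by 0.9123: 476.44 → 434.67 px.

435 px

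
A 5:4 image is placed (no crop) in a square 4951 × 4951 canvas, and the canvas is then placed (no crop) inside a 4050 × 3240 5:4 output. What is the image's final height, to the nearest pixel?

First fit — 5:4 into 4951×4951 spans the width: 4951.00 × 3960.80.
The square canvas is height-limited in 4050×3240, giving 3240.00 × 3240.00; scale factor 0.6544.
The image scales with it: height 3960.80 × 0.6544 ≈ 2592.00.

2592 px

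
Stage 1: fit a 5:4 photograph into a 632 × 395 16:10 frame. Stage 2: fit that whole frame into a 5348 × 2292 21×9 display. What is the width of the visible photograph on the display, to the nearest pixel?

First fit — 5:4 into 632×395 spans the height: 493.75 × 395.00.
16:10 in 5348×2292: fills the height, so the intermediate becomes 3667.20 × 2292.00 — a scale of ×5.8025.
The photograph scales with it: width 493.75 × 5.8025 ≈ 2865.00.

2865 px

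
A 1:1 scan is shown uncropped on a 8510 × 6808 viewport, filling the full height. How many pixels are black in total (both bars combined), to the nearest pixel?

Content width = 6808 × 1/1 ≈ 6808.0000 px.
Leftover width: 8510 − 6808.0000 = 1702.0000 px.
Bar area = 1702.0000 × 6808 ≈ 11587216 px.

11587216 pixels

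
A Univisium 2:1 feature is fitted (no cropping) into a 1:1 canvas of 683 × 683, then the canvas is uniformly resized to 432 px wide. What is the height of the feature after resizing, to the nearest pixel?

Fitted into 683×683, the feature spans the width; its height is 683 × 1/2 ≈ 341.50 px.
Scaling 683 → 432 is ×0.6325, so the height becomes 341.50 × 0.6325 ≈ 216.00 px.

216 px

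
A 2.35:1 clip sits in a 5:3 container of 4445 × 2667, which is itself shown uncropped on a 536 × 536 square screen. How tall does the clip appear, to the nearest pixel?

2.35:1 in 4445×2667: fills the width, so the clip is 4445.00 × 1891.49.
The 5:3 canvas is width-limited in 536×536, giving 536.00 × 321.60; scale factor 0.1206.
So the clip's height is 1891.49 × 0.1206 ≈ 228.09.

228 px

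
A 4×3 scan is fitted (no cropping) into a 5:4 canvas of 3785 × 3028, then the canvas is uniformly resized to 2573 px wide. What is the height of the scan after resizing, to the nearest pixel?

In the 3785×3028 frame the scan fills the width: height = 3785 × 3/4 ≈ 2838.75 px.
Scaling 3785 → 2573 is ×0.6798, so the height becomes 2838.75 × 0.6798 ≈ 1929.75 px.

1930 px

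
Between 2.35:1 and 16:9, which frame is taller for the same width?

2.35 and 16:9 = 1.778; 2.35 > 1.778. The smaller width-to-height ratio is the taller frame.

16:9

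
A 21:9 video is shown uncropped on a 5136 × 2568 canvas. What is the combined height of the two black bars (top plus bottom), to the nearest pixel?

21:9 is wider than 2:1, so it spans the full width.
That makes the image 2201.14 px tall (5136 × 9/21).
Leftover height: 2568 − 2201.14 = 366.86 px.

367 px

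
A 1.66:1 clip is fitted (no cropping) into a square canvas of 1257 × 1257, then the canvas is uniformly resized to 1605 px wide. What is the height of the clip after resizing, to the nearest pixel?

967 px

At 1257×1257 the clip is width-limited, so height = 1257 / 1.660 ≈ 757.23 px.
Scaling 1257 → 1605 is ×1.2768, so the height becomes 757.23 × 1.2768 ≈ 966.87 px.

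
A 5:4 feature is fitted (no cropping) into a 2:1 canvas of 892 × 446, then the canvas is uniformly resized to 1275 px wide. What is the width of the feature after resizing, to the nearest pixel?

797 px

Fitted into 892×446, the feature spans the height; its width is 446 × 5/4 ≈ 557.50 px.
Scaling 892 → 1275 is ×1.4294, so the width becomes 557.50 × 1.4294 ≈ 796.88 px.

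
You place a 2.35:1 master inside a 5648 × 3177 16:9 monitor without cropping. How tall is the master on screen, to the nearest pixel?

2.35:1 (2.350) > 16:9 (1.778), so the master fills the width.
That makes the image 2403.40 px tall (5648 / 2.350).

2403 px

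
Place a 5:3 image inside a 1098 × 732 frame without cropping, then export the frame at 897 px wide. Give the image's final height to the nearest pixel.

Fitted into 1098×732, the image spans the width; its height is 1098 × 3/5 ≈ 658.80 px.
Resizing to 897 px wide multiplies everything by 0.8169: 658.80 → 538.20 px.

538 px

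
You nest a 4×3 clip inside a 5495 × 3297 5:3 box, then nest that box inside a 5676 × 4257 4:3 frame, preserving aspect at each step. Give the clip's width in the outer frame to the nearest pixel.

4541 px

4×3 in 5495×3297: fills the height, so the clip is 4396.00 × 3297.00.
The 5:3 canvas is width-limited in 5676×4257, giving 5676.00 × 3405.60; scale factor 1.0329.
Applying the same ×1.0329: 4396.00 → 4540.80.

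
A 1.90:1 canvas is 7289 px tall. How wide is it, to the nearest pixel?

7289 × 1.900 = 13849.10.

13849 px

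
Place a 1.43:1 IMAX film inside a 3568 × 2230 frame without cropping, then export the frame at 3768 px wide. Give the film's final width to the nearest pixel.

In the 3568×2230 frame the film fills the height: width = 2230 × 1.430 ≈ 3188.90 px.
Resizing to 3768 px wide multiplies everything by 1.0561: 3188.90 → 3367.65 px.

3368 px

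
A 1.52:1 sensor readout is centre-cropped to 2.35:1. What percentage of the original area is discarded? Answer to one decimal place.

2.35:1 is wider than 1.52:1, so the crop keeps the full width and trims the height.
Fraction kept = (1.520)/(2.350) ≈ 64.68%, so 35.32% is lost.

35.3%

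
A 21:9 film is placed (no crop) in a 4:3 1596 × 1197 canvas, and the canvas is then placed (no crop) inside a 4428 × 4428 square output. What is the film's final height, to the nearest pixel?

1898 px

First fit — 21:9 into 1596×1197 spans the width: 1596.00 × 684.00.
Second fit — the 4:3 canvas into 4428×4428 spans the width: 4428.00 × 3321.00 (×2.7744 from 1596×1197).
The film scales with it: height 684.00 × 2.7744 ≈ 1897.71.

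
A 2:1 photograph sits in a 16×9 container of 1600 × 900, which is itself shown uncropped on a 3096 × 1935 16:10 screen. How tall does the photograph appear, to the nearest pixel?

1548 px

2:1 in 1600×900: fills the width, so the photograph is 1600.00 × 800.00.
Second fit — the 16×9 canvas into 3096×1935 spans the width: 3096.00 × 1741.50 (×1.9350 from 1600×900).
So the photograph's height is 800.00 × 1.9350 ≈ 1548.00.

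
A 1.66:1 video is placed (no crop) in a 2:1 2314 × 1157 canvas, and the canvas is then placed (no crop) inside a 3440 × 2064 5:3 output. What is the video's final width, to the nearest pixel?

2855 px

Inside the 2314×1157 canvas the video is height-limited at 1920.62 × 1157.00.
2:1 in 3440×2064: fills the width, so the intermediate becomes 3440.00 × 1720.00 — a scale of ×1.4866.
So the video's width is 1920.62 × 1.4866 ≈ 2855.20.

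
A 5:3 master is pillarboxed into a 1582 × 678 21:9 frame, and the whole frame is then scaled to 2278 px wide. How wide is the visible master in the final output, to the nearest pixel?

1627 px

Fitted into 1582×678, the master spans the height; its width is 678 × 5/3 ≈ 1130.00 px.
Resizing to 2278 px wide multiplies everything by 1.4399: 1130.00 → 1627.14 px.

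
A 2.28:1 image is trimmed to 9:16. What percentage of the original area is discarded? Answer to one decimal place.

75.3%

9:16 is narrower than 2.28:1, so the crop keeps the full height and trims the width.
Area ratio = (0.562)/(2.280) = 24.67%; the remaining 75.33% is cropped out.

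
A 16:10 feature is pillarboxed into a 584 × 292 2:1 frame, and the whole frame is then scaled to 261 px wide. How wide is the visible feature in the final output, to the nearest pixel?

209 px

At 584×292 the feature is height-limited, so width = 292 × 16/10 ≈ 467.20 px.
Scaling 584 → 261 is ×0.4469, so the width becomes 467.20 × 0.4469 ≈ 208.80 px.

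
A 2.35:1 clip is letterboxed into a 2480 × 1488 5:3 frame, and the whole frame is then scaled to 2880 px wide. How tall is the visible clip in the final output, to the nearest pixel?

In the 2480×1488 frame the clip fills the width: height = 2480 / 2.350 ≈ 1055.32 px.
Scaling 2480 → 2880 is ×1.1613, so the height becomes 1055.32 × 1.1613 ≈ 1225.53 px.

1226 px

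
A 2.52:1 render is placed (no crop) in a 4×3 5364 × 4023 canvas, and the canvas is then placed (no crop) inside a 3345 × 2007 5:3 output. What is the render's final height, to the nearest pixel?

First fit — 2.52:1 into 5364×4023 spans the width: 5364.00 × 2128.57.
The 4×3 canvas is height-limited in 3345×2007, giving 2676.00 × 2007.00; scale factor 0.4989.
So the render's height is 2128.57 × 0.4989 ≈ 1061.90.

1062 px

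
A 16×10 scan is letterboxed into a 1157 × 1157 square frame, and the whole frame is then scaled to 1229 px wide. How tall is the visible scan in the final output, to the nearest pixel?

768 px

Fitted into 1157×1157, the scan spans the width; its height is 1157 × 10/16 ≈ 723.12 px.
The frame scales by 1229/1157 = 1.0622; 723.12 × 1.0622 ≈ 768.12 px.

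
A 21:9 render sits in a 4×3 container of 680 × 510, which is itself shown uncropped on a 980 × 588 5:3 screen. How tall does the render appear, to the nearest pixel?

336 px

Inside the 680×510 canvas the render is width-limited at 680.00 × 291.43.
4×3 in 980×588: fills the height, so the intermediate becomes 784.00 × 588.00 — a scale of ×1.1529.
Applying the same ×1.1529: 291.43 → 336.00.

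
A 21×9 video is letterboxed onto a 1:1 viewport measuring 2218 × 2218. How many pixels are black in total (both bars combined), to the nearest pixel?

21×9 (2.333) > 1:1 (1.000), so the video fills the width.
That makes the image 950.5714 px tall (2218 × 9/21).
Black = 2218 − 950.5714 = 1267.4286 px.
Bar area = 1267.4286 × 2218 ≈ 2811157 px.

2811157 pixels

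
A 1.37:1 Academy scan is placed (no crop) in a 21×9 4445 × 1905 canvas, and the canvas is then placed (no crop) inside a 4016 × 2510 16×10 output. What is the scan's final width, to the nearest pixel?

2358 px

First fit — 1.37:1 Academy into 4445×1905 spans the height: 2609.85 × 1905.00.
21×9 in 4016×2510: fills the width, so the intermediate becomes 4016.00 × 1721.14 — a scale of ×0.9035.
So the scan's width is 2609.85 × 0.9035 ≈ 2357.97.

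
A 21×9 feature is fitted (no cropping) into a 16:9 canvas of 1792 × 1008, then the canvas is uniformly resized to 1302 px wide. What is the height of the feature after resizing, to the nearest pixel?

At 1792×1008 the feature is width-limited, so height = 1792 × 9/21 ≈ 768.00 px.
The frame scales by 1302/1792 = 0.7266; 768.00 × 0.7266 ≈ 558.00 px.

558 px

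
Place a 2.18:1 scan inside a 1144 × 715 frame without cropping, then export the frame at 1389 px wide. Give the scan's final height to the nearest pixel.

637 px

In the 1144×715 frame the scan fills the width: height = 1144 / 2.180 ≈ 524.77 px.
Scaling 1144 → 1389 is ×1.2142, so the height becomes 524.77 × 1.2142 ≈ 637.16 px.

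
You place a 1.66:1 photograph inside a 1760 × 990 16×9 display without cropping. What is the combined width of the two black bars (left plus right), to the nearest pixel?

1.66:1 is narrower than 16×9, so it spans the full height.
Content width = 990 × 1.660 ≈ 1643.40 px.
1760 − 1643.40 = 116.60 px of bars.

117 px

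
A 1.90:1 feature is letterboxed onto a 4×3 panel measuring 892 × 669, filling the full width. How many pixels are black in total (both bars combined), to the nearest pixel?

177977 pixels

Content height = 892 / 1.900 ≈ 469.4737 px.
669 − 469.4737 = 199.5263 px of bars.
Bar area = 199.5263 × 892 ≈ 177977 px.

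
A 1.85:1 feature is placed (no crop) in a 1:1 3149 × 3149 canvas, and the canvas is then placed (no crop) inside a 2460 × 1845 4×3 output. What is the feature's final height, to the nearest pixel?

First fit — 1.85:1 into 3149×3149 spans the width: 3149.00 × 1702.16.
Second fit — the 1:1 canvas into 2460×1845 spans the height: 1845.00 × 1845.00 (×0.5859 from 3149×3149).
The feature scales with it: height 1702.16 × 0.5859 ≈ 997.30.

997 px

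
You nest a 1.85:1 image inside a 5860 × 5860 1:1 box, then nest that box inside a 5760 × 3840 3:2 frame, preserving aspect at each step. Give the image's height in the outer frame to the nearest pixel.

Inside the 5860×5860 canvas the image is width-limited at 5860.00 × 3167.57.
The 1:1 canvas is height-limited in 5760×3840, giving 3840.00 × 3840.00; scale factor 0.6553.
So the image's height is 3167.57 × 0.6553 ≈ 2075.68.

2076 px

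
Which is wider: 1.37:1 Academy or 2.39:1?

2.39:1

1.37 and 2.39; 2.39 > 1.37.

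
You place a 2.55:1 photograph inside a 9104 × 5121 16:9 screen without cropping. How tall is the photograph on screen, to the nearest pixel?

3570 px

2.55:1 (2.550) > 16:9 (1.778), so the photograph fills the width.
The photograph is 9104 / 2.550 ≈ 3570.20 px tall.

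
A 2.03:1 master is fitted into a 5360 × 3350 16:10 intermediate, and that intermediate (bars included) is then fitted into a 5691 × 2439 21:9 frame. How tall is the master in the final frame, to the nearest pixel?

1922 px

Inside the 5360×3350 canvas the master is width-limited at 5360.00 × 2640.39.
The 16:10 canvas is height-limited in 5691×2439, giving 3902.40 × 2439.00; scale factor 0.7281.
The master scales with it: height 2640.39 × 0.7281 ≈ 1922.36.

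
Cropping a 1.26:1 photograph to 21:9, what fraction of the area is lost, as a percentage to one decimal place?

46.0%

The width stays; only height is cut (since 21:9 is wider than 1.26:1).
Fraction kept = (1.260)/(2.333) ≈ 54.00%, so 46.00% is lost.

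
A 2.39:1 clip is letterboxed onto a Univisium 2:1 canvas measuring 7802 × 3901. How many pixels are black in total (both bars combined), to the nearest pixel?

Since 2.390 > 2.000, the clip is width-limited.
The clip is 7802 / 2.390 ≈ 3264.4351 px tall.
Black = 3901 − 3264.4351 = 636.5649 px.
Across the 7802-px span: 636.5649 × 7802 ≈ 4966479 px.

4966479 pixels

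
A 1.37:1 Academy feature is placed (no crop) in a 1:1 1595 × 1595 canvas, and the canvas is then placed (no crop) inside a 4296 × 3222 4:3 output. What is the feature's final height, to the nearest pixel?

2352 px

1.37:1 Academy in 1595×1595: fills the width, so the feature is 1595.00 × 1164.23.
The 1:1 canvas is height-limited in 4296×3222, giving 3222.00 × 3222.00; scale factor 2.0201.
Applying the same ×2.0201: 1164.23 → 2351.82.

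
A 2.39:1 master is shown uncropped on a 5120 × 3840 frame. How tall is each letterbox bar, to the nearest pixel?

Since 2.390 > 1.333, the master is width-limited.
Content height = 5120 / 2.390 ≈ 2142.26 px.
3840 − 2142.26 = 1697.74 px of bars (848.87 each).

849 px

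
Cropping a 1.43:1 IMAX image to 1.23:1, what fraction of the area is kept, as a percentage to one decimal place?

1.23:1 is narrower than 1.43:1 IMAX, so the crop keeps the full height and trims the width.
(1.230)/(1.430) ≈ 0.860 of the area survives.

86.0%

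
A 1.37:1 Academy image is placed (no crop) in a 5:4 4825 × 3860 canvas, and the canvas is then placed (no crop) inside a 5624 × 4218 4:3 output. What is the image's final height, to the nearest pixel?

Inside the 4825×3860 canvas the image is width-limited at 4825.00 × 3521.90.
Second fit — the 5:4 canvas into 5624×4218 spans the height: 5272.50 × 4218.00 (×1.0927 from 4825×3860).
Applying the same ×1.0927: 3521.90 → 3848.54.

3849 px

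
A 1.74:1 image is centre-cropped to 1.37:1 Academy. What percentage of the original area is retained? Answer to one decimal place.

78.7%

The height stays; only width is cut (since 1.37:1 Academy is narrower than 1.74:1).
(1.370)/(1.740) ≈ 0.787 of the area survives.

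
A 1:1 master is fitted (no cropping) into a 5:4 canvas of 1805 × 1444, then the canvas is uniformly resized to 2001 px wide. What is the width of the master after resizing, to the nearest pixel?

In the 1805×1444 frame the master fills the height: width = 1444 × 1/1 ≈ 1444.00 px.
Resizing to 2001 px wide multiplies everything by 1.1086: 1444.00 → 1600.80 px.

1601 px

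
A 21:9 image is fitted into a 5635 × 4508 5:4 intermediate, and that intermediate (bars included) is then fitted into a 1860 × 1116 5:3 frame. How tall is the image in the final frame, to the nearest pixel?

598 px

21:9 in 5635×4508: fills the width, so the image is 5635.00 × 2415.00.
5:4 in 1860×1116: fills the height, so the intermediate becomes 1395.00 × 1116.00 — a scale of ×0.2476.
So the image's height is 2415.00 × 0.2476 ≈ 597.86.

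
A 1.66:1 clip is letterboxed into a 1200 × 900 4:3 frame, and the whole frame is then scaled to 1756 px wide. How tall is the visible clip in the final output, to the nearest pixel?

Fitted into 1200×900, the clip spans the width; its height is 1200 / 1.660 ≈ 722.89 px.
Scaling 1200 → 1756 is ×1.4633, so the height becomes 722.89 × 1.4633 ≈ 1057.83 px.

1058 px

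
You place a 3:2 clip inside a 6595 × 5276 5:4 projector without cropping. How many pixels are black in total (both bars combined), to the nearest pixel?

Since 1.500 > 1.250, the clip is width-limited.
The clip is 6595 × 2/3 ≈ 4396.6667 px tall.
Leftover height: 5276 − 4396.6667 = 879.3333 px.
Bar area = 879.3333 × 6595 ≈ 5799203 px.

5799203 pixels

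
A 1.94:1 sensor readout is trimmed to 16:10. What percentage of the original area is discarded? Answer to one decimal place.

Going from 1.94:1 to 16:10 means cutting width while keeping height.
(1.600)/(1.940) ≈ 0.825 of the area survives, leaving 17.53% discarded.

17.5%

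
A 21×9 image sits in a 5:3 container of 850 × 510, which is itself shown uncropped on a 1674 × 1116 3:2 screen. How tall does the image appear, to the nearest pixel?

717 px

21×9 in 850×510: fills the width, so the image is 850.00 × 364.29.
5:3 in 1674×1116: fills the width, so the intermediate becomes 1674.00 × 1004.40 — a scale of ×1.9694.
So the image's height is 364.29 × 1.9694 ≈ 717.43.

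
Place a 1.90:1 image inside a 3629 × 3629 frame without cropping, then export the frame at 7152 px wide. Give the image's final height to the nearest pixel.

In the 3629×3629 frame the image fills the width: height = 3629 / 1.900 ≈ 1910.00 px.
The frame scales by 7152/3629 = 1.9708; 1910.00 × 1.9708 ≈ 3764.21 px.

3764 px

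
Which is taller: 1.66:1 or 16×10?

1.66 and 16×10 = 1.6; 1.66 > 1.6. The smaller width-to-height ratio is the taller frame.

16×10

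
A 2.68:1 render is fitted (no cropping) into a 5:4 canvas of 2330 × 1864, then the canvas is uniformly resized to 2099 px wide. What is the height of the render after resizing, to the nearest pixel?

783 px

Fitted into 2330×1864, the render spans the width; its height is 2330 / 2.680 ≈ 869.40 px.
The frame scales by 2099/2330 = 0.9009; 869.40 × 0.9009 ≈ 783.21 px.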